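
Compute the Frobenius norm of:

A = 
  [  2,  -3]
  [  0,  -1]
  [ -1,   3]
||A||_F = 4.899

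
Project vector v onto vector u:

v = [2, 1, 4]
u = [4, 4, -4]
v·u = (2)(4) + (1)(4) + (4)(-4) = -4
u·u = (4)² + (4)² + (-4)² = 48
proj_u(v) = (v·u / u·u) × u = (-4/48) × u = (-1/12) × u

proj_u(v) = [-1/3, -1/3, 1/3]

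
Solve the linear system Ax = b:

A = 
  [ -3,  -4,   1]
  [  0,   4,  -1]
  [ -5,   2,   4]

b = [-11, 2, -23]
Row reduce the augmented matrix [A|b]:
R3 → R3 - (5/3)·R1
R3 → R3 - (13/6)·R2
REF = 
  [ -3,  -4,   1, -11]
  [  0,   4,  -1,   2]
  [  0,   0, 9/2,  -9]

Back-substitution:
x₃ = (-9) / (9/2) = -2
x₂ = (2 - (-1)(-2)) / 4 = 0
x₁ = (-11 - (-4)(0) - (1)(-2)) / (-3) = 3

x = [3, 0, -2]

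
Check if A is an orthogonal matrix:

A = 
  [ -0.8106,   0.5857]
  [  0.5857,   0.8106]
Yes

AᵀA = 
  [  1.0001,   0]
  [  0,   1.0001]
≈ I (equal to I up to the 4-dp rounding of the entries)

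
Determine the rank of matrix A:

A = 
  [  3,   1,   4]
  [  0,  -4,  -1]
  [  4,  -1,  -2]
Row reduce:
R3 → R3 - (4/3)·R1
R3 → R3 - (7/12)·R2
REF = 
  [    3,     1,     4]
  [    0,    -4,    -1]
  [    0,     0, -27/4]
Pivot columns: 1, 2, 3 → 3 pivots.

rank(A) = 3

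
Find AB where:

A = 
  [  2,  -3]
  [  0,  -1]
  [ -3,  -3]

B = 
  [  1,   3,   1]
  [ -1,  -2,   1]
A is 3×2 and B is 2×3, so AB is 3×3. Each entry is (row of A)·(column of B):
AB[1,1] = (2)(1) + (-3)(-1) = 5
AB[1,2] = (2)(3) + (-3)(-2) = 12
AB[1,3] = (2)(1) + (-3)(1) = -1
AB[2,1] = (0)(1) + (-1)(-1) = 1
AB[2,2] = (0)(3) + (-1)(-2) = 2
AB[2,3] = (0)(1) + (-1)(1) = -1
AB[3,1] = (-3)(1) + (-3)(-1) = 0
AB[3,2] = (-3)(3) + (-3)(-2) = -3
AB[3,3] = (-3)(1) + (-3)(1) = -6

AB = 
  [  5,  12,  -1]
  [  1,   2,  -1]
  [  0,  -3,  -6]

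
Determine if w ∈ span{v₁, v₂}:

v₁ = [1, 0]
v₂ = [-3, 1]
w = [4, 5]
Yes

Form the augmented matrix and row-reduce:
[v₁|v₂|w] = 
  [  1,  -3,   4]
  [  0,   1,   5]
(already in echelon form — no row operations needed)

No row of the form [0 0 | nonzero], so the system is consistent. Back-substitution gives c₁ = 19, c₂ = 5: w = (19)·v₁ + (5)·v₂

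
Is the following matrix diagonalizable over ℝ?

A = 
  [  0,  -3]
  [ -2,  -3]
Yes

tr(A) = -3, det(A) = -6
Characteristic polynomial: λ² - tr(A)λ + det(A) = λ² + 3λ - 6
λ² + 3λ - 6 = 0  ⇒  λ = (-3 ± √((3)² - 4·(-6)))/2 = (-3 ± √(33))/2
  = (-3 + √33)/2,  (-3 - √33)/2
Eigenvalues: (-3 + √33)/2, (-3 - √33)/2  (≈ 1.372, -4.372)
The two irrational eigenvalues are distinct (simple), so each has alg. mult. = geom. mult. = 1.
Sum of geometric multiplicities equals n, so A has n independent eigenvectors.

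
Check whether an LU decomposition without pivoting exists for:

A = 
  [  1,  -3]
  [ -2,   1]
Yes.
A[1,1] = 1 ≠ 0, so Gaussian elimination proceeds without a row swap: multiplier ℓ₂₁ = (-2)/(1) = -2, and U[2,2] = 1 - (-2)(-3) = -5.
L = 
  [  1,   0]
  [ -2,   1]
U = 
  [  1,  -3]
  [  0,  -5]
Check row 2 of LU: [(-2)(1), (-2)(-3) + (-5)] = [-2, 1] = row 2 of A ✓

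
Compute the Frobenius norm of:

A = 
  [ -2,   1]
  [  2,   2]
||A||_F = 3.606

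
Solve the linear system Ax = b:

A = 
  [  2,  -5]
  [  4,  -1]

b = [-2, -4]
Row reduce the augmented matrix [A|b]:
R2 → R2 - (2)·R1
REF = 
  [  2,  -5,  -2]
  [  0,   9,   0]

Back-substitution:
x₂ = 0 / 9 = 0
x₁ = (-2 - (-5)(0)) / 2 = -1

x = [-1, 0]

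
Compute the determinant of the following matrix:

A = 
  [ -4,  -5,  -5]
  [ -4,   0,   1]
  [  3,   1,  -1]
Cofactor expansion along row 1:
det(A) = (-4)·((0)(-1) - (1)(1)) - (-5)·((-4)(-1) - (1)(3)) + (-5)·((-4)(1) - (0)(3))
  = (-4)(-1) - (-5)(1) + (-5)(-4)
  = 29

det(A) = 29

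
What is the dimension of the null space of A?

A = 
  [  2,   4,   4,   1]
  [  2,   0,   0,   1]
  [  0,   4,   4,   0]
nullity(A) = 2

Row reduce:
R2 → R2 - (1)·R1
R3 → R3 + (1)·R2
REF = 
  [  2,   4,   4,   1]
  [  0,  -4,  -4,   0]
  [  0,   0,   0,   0]
Pivot columns: 1, 2 → 2 pivots.
rank(A) = 2, so nullity(A) = 4 - 2 = 2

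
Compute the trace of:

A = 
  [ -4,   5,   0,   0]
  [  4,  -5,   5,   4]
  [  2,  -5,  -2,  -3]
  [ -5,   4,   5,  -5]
-16

tr(A) = -4 + -5 + -2 + -5 = -16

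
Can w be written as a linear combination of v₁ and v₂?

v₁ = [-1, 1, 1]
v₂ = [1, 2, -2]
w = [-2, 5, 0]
No

Form the augmented matrix and row-reduce:
[v₁|v₂|w] = 
  [ -1,   1,  -2]
  [  1,   2,   5]
  [  1,  -2,   0]
R2 → R2 + (1)·R1
R3 → R3 + (1)·R1
R3 → R3 + (1/3)·R2
REF = 
  [ -1,   1,  -2]
  [  0,   3,   3]
  [  0,   0,  -1]

Row 3 reads [0 0 | -1], i.e. 0 = -1, so the system is inconsistent and w ∉ span{v₁, v₂}.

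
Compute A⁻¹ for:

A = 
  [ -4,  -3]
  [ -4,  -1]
det(A) = (-4)(-1) - (-3)(-4) = -8
For a 2×2 matrix, A⁻¹ = (1/det(A)) · [[d, -b], [-c, a]]
    = (-1/8) · [[-1, 3], [4, -4]]

A⁻¹ = 
  [ 1/8, -3/8]
  [-1/2,  1/2]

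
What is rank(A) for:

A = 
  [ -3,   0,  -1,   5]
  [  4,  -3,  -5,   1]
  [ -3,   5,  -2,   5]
rank(A) = 3

Row reduce:
R2 → R2 + (4/3)·R1
R3 → R3 - (1)·R1
R3 → R3 + (5/3)·R2
REF = 
  [    -3,      0,     -1,      5]
  [     0,     -3,  -19/3,   23/3]
  [     0,      0, -104/9,  115/9]
Pivot columns: 1, 2, 3 → 3 pivots.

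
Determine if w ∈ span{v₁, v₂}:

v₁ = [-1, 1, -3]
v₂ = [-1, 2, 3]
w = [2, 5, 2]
No

Form the augmented matrix and row-reduce:
[v₁|v₂|w] = 
  [ -1,  -1,   2]
  [  1,   2,   5]
  [ -3,   3,   2]
R2 → R2 + (1)·R1
R3 → R3 - (3)·R1
R3 → R3 - (6)·R2
REF = 
  [ -1,  -1,   2]
  [  0,   1,   7]
  [  0,   0, -46]

Row 3 reads [0 0 | -46], i.e. 0 = -46, so the system is inconsistent and w ∉ span{v₁, v₂}.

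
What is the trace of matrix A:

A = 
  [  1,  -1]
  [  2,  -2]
-1

tr(A) = 1 + -2 = -1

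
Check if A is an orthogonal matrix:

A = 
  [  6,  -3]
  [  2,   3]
No

AᵀA = 
  [ 40, -12]
  [-12,  18]
≠ I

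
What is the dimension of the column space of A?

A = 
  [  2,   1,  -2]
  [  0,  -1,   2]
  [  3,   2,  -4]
dim(Col(A)) = 2

Row reduce:
R3 → R3 - (3/2)·R1
R3 → R3 + (1/2)·R2
REF = 
  [  2,   1,  -2]
  [  0,  -1,   2]
  [  0,   0,   0]
Pivot columns: 1, 2 → 2 pivots.
dim(Col(A)) = number of pivot columns = 2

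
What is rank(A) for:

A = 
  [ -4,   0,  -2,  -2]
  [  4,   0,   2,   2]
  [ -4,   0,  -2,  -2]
Row reduce:
R2 → R2 + (1)·R1
R3 → R3 - (1)·R1
REF = 
  [ -4,   0,  -2,  -2]
  [  0,   0,   0,   0]
  [  0,   0,   0,   0]
Pivot columns: 1 → 1 pivot.

rank(A) = 1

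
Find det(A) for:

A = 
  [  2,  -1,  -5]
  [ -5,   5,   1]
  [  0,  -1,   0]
Cofactor expansion along row 1:
det(A) = (2)·((5)(0) - (1)(-1)) - (-1)·((-5)(0) - (1)(0)) + (-5)·((-5)(-1) - (5)(0))
  = (2)(1) - (-1)(0) + (-5)(5)
  = -23

det(A) = -23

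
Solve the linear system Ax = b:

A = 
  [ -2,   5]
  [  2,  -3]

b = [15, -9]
Row reduce the augmented matrix [A|b]:
R2 → R2 + (1)·R1
REF = 
  [ -2,   5,  15]
  [  0,   2,   6]

Back-substitution:
x₂ = 6 / 2 = 3
x₁ = (15 - (5)(3)) / (-2) = 0

x = [0, 3]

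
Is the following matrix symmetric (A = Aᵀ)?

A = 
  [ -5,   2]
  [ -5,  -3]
No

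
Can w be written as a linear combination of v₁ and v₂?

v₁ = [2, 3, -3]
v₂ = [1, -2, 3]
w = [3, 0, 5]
No

Form the augmented matrix and row-reduce:
[v₁|v₂|w] = 
  [  2,   1,   3]
  [  3,  -2,   0]
  [ -3,   3,   5]
R2 → R2 - (3/2)·R1
R3 → R3 + (3/2)·R1
R3 → R3 + (9/7)·R2
REF = 
  [   2,    1,    3]
  [   0, -7/2, -9/2]
  [   0,    0, 26/7]

Row 3 reads [0 0 | 26/7], i.e. 0 = 26/7, so the system is inconsistent and w ∉ span{v₁, v₂}.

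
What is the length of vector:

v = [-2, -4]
4.472

||v||₂ = √((-2)² + (-4)²) = √20 = 4.472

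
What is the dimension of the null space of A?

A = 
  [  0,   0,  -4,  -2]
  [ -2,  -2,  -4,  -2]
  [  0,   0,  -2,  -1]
nullity(A) = 2

Row reduce:
Swap R1 ↔ R2
R3 → R3 - (1/2)·R2
REF = 
  [ -2,  -2,  -4,  -2]
  [  0,   0,  -4,  -2]
  [  0,   0,   0,   0]
Pivot columns: 1, 3 → 2 pivots.
rank(A) = 2, so nullity(A) = 4 - 2 = 2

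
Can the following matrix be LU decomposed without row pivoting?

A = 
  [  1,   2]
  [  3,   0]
Yes.
A[1,1] = 1 ≠ 0, so Gaussian elimination proceeds without a row swap: multiplier ℓ₂₁ = (3)/(1) = 3, and U[2,2] = 0 - (3)(2) = -6.
L = 
  [  1,   0]
  [  3,   1]
U = 
  [  1,   2]
  [  0,  -6]
Check row 2 of LU: [(3)(1), (3)(2) + (-6)] = [3, 0] = row 2 of A ✓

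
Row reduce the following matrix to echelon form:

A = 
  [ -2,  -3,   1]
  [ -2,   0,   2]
Row operations:
R2 → R2 - (1)·R1

Resulting echelon form:
REF = 
  [ -2,  -3,   1]
  [  0,   3,   1]

Rank = 2 (number of non-zero pivot rows).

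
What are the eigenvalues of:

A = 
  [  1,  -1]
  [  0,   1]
λ = 1, 1

tr(A) = 2, det(A) = 1
Characteristic polynomial: λ² - tr(A)λ + det(A) = λ² - 2λ + 1
λ² - 2λ + 1 = (λ - 1)²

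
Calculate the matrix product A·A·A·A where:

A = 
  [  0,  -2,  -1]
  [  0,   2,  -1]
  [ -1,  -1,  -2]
A² = A·A:
A²[1,1] = (0)(0) + (-2)(0) + (-1)(-1) = 1
A²[1,2] = (0)(-2) + (-2)(2) + (-1)(-1) = -3
A²[1,3] = (0)(-1) + (-2)(-1) + (-1)(-2) = 4
A²[2,1] = (0)(0) + (2)(0) + (-1)(-1) = 1
A²[2,2] = (0)(-2) + (2)(2) + (-1)(-1) = 5
A²[2,3] = (0)(-1) + (2)(-1) + (-1)(-2) = 0
A²[3,1] = (-1)(0) + (-1)(0) + (-2)(-1) = 2
A²[3,2] = (-1)(-2) + (-1)(2) + (-2)(-1) = 2
A²[3,3] = (-1)(-1) + (-1)(-1) + (-2)(-2) = 6
A² = 
  [  1,  -3,   4]
  [  1,   5,   0]
  [  2,   2,   6]

A^3 = A^2·A:
A^3[1,1] = (1)(0) + (-3)(0) + (4)(-1) = -4
A^3[1,2] = (1)(-2) + (-3)(2) + (4)(-1) = -12
A^3[1,3] = (1)(-1) + (-3)(-1) + (4)(-2) = -6
A^3[2,1] = (1)(0) + (5)(0) + (0)(-1) = 0
A^3[2,2] = (1)(-2) + (5)(2) + (0)(-1) = 8
A^3[2,3] = (1)(-1) + (5)(-1) + (0)(-2) = -6
A^3[3,1] = (2)(0) + (2)(0) + (6)(-1) = -6
A^3[3,2] = (2)(-2) + (2)(2) + (6)(-1) = -6
A^3[3,3] = (2)(-1) + (2)(-1) + (6)(-2) = -16
A^3 = 
  [ -4, -12,  -6]
  [  0,   8,  -6]
  [ -6,  -6, -16]

A^4 = A^3·A:
A^4[1,1] = (-4)(0) + (-12)(0) + (-6)(-1) = 6
A^4[1,2] = (-4)(-2) + (-12)(2) + (-6)(-1) = -10
A^4[1,3] = (-4)(-1) + (-12)(-1) + (-6)(-2) = 28
A^4[2,1] = (0)(0) + (8)(0) + (-6)(-1) = 6
A^4[2,2] = (0)(-2) + (8)(2) + (-6)(-1) = 22
A^4[2,3] = (0)(-1) + (8)(-1) + (-6)(-2) = 4
A^4[3,1] = (-6)(0) + (-6)(0) + (-16)(-1) = 16
A^4[3,2] = (-6)(-2) + (-6)(2) + (-16)(-1) = 16
A^4[3,3] = (-6)(-1) + (-6)(-1) + (-16)(-2) = 44
A^4 = 
  [  6, -10,  28]
  [  6,  22,   4]
  [ 16,  16,  44]

Therefore
A^4 = 
  [  6, -10,  28]
  [  6,  22,   4]
  [ 16,  16,  44]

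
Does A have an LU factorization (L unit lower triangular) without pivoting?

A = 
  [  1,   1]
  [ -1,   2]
Yes.
A[1,1] = 1 ≠ 0, so Gaussian elimination proceeds without a row swap: multiplier ℓ₂₁ = (-1)/(1) = -1, and U[2,2] = 2 - (-1)(1) = 3.
L = 
  [  1,   0]
  [ -1,   1]
U = 
  [  1,   1]
  [  0,   3]
Check row 2 of LU: [(-1)(1), (-1)(1) + 3] = [-1, 2] = row 2 of A ✓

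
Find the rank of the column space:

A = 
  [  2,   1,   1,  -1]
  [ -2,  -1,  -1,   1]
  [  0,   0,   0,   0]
dim(Col(A)) = 1

Row reduce:
R2 → R2 + (1)·R1
REF = 
  [  2,   1,   1,  -1]
  [  0,   0,   0,   0]
  [  0,   0,   0,   0]
Pivot columns: 1 → 1 pivot.
dim(Col(A)) = number of pivot columns = 1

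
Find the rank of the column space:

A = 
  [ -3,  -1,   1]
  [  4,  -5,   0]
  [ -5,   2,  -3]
Row reduce:
R2 → R2 + (4/3)·R1
R3 → R3 - (5/3)·R1
R3 → R3 + (11/19)·R2
REF = 
  [    -3,     -1,      1]
  [     0,  -19/3,    4/3]
  [     0,      0, -74/19]
Pivot columns: 1, 2, 3 → 3 pivots.
dim(Col(A)) = number of pivot columns = 3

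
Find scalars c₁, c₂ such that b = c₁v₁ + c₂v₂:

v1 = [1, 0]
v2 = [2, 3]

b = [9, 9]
c1 = 3, c2 = 3

b = 3·v1 + 3·v2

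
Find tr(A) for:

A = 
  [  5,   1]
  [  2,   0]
5

tr(A) = 5 + 0 = 5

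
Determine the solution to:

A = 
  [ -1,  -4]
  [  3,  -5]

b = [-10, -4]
Row reduce the augmented matrix [A|b]:
R2 → R2 + (3)·R1
REF = 
  [ -1,  -4, -10]
  [  0, -17, -34]

Back-substitution:
x₂ = (-34) / (-17) = 2
x₁ = (-10 - (-4)(2)) / (-1) = 2

x = [2, 2]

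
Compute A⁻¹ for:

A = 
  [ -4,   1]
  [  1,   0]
det(A) = (-4)(0) - (1)(1) = -1
For a 2×2 matrix, A⁻¹ = (1/det(A)) · [[d, -b], [-c, a]]
    = (-1) · [[0, -1], [-1, -4]]

A⁻¹ = 
  [  0,   1]
  [  1,   4]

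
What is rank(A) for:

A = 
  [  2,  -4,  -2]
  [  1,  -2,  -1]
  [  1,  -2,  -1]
Row reduce:
R2 → R2 - (1/2)·R1
R3 → R3 - (1/2)·R1
REF = 
  [  2,  -4,  -2]
  [  0,   0,   0]
  [  0,   0,   0]
Pivot columns: 1 → 1 pivot.

rank(A) = 1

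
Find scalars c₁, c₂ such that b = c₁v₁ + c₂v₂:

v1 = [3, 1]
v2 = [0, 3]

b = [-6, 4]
c1 = -2, c2 = 2

b = -2·v1 + 2·v2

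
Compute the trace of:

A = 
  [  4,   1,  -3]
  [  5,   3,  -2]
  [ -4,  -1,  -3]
4

tr(A) = 4 + 3 + -3 = 4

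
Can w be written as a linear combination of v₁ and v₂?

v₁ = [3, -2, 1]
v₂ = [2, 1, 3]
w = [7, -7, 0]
Yes

Form the augmented matrix and row-reduce:
[v₁|v₂|w] = 
  [  3,   2,   7]
  [ -2,   1,  -7]
  [  1,   3,   0]
R2 → R2 + (2/3)·R1
R3 → R3 - (1/3)·R1
R3 → R3 - (1)·R2
REF = 
  [   3,    2,    7]
  [   0,  7/3, -7/3]
  [   0,    0,    0]

No row of the form [0 0 | nonzero], so the system is consistent. Back-substitution gives c₁ = 3, c₂ = -1: w = (3)·v₁ + (-1)·v₂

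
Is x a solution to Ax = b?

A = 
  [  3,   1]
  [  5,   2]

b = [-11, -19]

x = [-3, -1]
No

Ax = [-10, -17] ≠ b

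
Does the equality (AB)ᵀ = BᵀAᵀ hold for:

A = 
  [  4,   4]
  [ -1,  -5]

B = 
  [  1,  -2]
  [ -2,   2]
Yes

(AB)ᵀ = 
  [ -4,   9]
  [  0,  -8]

BᵀAᵀ = 
  [ -4,   9]
  [  0,  -8]

Both sides are equal — this is the standard identity (AB)ᵀ = BᵀAᵀ, which holds for all A, B.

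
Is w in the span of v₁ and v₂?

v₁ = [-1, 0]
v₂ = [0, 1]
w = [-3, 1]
Yes

Form the augmented matrix and row-reduce:
[v₁|v₂|w] = 
  [ -1,   0,  -3]
  [  0,   1,   1]
(already in echelon form — no row operations needed)

No row of the form [0 0 | nonzero], so the system is consistent. Back-substitution gives c₁ = 3, c₂ = 1: w = (3)·v₁ + (1)·v₂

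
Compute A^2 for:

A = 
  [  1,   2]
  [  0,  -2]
A² = A·A:
A²[1,1] = (1)(1) + (2)(0) = 1
A²[1,2] = (1)(2) + (2)(-2) = -2
A²[2,1] = (0)(1) + (-2)(0) = 0
A²[2,2] = (0)(2) + (-2)(-2) = 4
A² = 
  [  1,  -2]
  [  0,   4]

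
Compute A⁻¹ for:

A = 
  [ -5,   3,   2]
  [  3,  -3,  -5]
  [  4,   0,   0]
det(A) = (-5)·((-3)(0) - (-5)(0)) - (3)·((3)(0) - (-5)(4)) + (2)·((3)(0) - (-3)(4))
  = (-5)(0) - (3)(20) + (2)(12)
  = -36
det(A) = -36 ≠ 0, so A is invertible.

Cofactors Cᵢⱼ = (-1)ⁱ⁺ʲ·Mᵢⱼ:
C = 
  [  0, -20,  12]
  [  0,  -8,  12]
  [ -9, -19,   6]

adj(A) = Cᵀ:
adj(A) = 
  [  0,   0,  -9]
  [-20,  -8, -19]
  [ 12,  12,   6]

A⁻¹ = (-1/36) · adj(A):
A⁻¹ = 
  [    0,     0,   1/4]
  [  5/9,   2/9, 19/36]
  [ -1/3,  -1/3,  -1/6]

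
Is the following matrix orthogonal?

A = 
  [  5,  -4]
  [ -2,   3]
No

AᵀA = 
  [ 29, -26]
  [-26,  25]
≠ I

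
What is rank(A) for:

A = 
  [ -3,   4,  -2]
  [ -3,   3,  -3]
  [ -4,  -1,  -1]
Row reduce:
R2 → R2 - (1)·R1
R3 → R3 - (4/3)·R1
R3 → R3 - (19/3)·R2
REF = 
  [ -3,   4,  -2]
  [  0,  -1,  -1]
  [  0,   0,   8]
Pivot columns: 1, 2, 3 → 3 pivots.

rank(A) = 3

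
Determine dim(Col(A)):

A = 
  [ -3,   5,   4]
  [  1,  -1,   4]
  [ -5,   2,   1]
Row reduce:
R2 → R2 + (1/3)·R1
R3 → R3 - (5/3)·R1
R3 → R3 + (19/2)·R2
REF = 
  [  -3,    5,    4]
  [   0,  2/3, 16/3]
  [   0,    0,   45]
Pivot columns: 1, 2, 3 → 3 pivots.
dim(Col(A)) = number of pivot columns = 3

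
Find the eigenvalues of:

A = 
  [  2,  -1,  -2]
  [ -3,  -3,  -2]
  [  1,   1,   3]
Characteristic polynomial: det(λI - A) = λ³ - 2λ² - 8λ + 21
Testing integer divisors of the constant term: p(-3) = 0, so (λ + 3) is a factor:
p(λ) = (λ + 3)(λ² - 5λ + 7)
λ² - 5λ + 7 = 0  ⇒  λ = (5 ± √((-5)² - 4·(7)))/2 = (5 ± √(-3))/2
  = (5 + i√3)/2,  (5 - i√3)/2

λ = -3, (5 + i√3)/2, (5 - i√3)/2  (≈ -3, 2.5 + 0.866i, 2.5 - 0.866i)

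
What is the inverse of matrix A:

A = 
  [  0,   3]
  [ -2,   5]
det(A) = (0)(5) - (3)(-2) = 6
For a 2×2 matrix, A⁻¹ = (1/det(A)) · [[d, -b], [-c, a]]
    = (1/6) · [[5, -3], [2, 0]]

A⁻¹ = 
  [ 5/6, -1/2]
  [ 1/3,    0]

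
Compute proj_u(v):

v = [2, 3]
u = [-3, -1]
v·u = (2)(-3) + (3)(-1) = -9
u·u = (-3)² + (-1)² = 10
proj_u(v) = (v·u / u·u) × u = (-9/10) × u

proj_u(v) = [27/10, 9/10]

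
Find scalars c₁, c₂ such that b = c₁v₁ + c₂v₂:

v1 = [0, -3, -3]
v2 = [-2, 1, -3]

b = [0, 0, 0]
c1 = 0, c2 = 0

b = 0·v1 + 0·v2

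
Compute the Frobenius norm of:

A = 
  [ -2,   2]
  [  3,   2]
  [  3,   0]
||A||_F = 5.477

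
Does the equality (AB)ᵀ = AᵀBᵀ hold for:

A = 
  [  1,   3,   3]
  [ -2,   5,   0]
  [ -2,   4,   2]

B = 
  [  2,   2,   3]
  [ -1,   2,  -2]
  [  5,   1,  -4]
No

(AB)ᵀ = 
  [ 14,  -9,   2]
  [ 11,   6,   6]
  [-15, -16, -22]

AᵀBᵀ = 
  [ -8,  -1,  11]
  [ 28,  -1,   4]
  [ 12,  -7,   7]

The two matrices differ, so (AB)ᵀ ≠ AᵀBᵀ in general. The correct identity is (AB)ᵀ = BᵀAᵀ.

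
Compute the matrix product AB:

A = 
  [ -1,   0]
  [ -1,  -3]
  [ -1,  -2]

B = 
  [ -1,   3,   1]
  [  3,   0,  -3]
A is 3×2 and B is 2×3, so AB is 3×3. Each entry is (row of A)·(column of B):
AB[1,1] = (-1)(-1) + (0)(3) = 1
AB[1,2] = (-1)(3) + (0)(0) = -3
AB[1,3] = (-1)(1) + (0)(-3) = -1
AB[2,1] = (-1)(-1) + (-3)(3) = -8
AB[2,2] = (-1)(3) + (-3)(0) = -3
AB[2,3] = (-1)(1) + (-3)(-3) = 8
AB[3,1] = (-1)(-1) + (-2)(3) = -5
AB[3,2] = (-1)(3) + (-2)(0) = -3
AB[3,3] = (-1)(1) + (-2)(-3) = 5

AB = 
  [  1,  -3,  -1]
  [ -8,  -3,   8]
  [ -5,  -3,   5]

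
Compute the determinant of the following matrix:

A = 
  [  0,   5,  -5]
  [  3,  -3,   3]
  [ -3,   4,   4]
Cofactor expansion along row 1:
det(A) = (0)·((-3)(4) - (3)(4)) - (5)·((3)(4) - (3)(-3)) + (-5)·((3)(4) - (-3)(-3))
  = (0)(-24) - (5)(21) + (-5)(3)
  = -120

det(A) = -120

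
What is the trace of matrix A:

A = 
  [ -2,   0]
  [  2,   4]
2

tr(A) = -2 + 4 = 2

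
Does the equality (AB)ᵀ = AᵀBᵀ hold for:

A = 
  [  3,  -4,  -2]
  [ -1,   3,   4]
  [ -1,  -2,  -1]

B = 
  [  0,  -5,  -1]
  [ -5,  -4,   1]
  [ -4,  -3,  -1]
No

(AB)ᵀ = 
  [ 28, -31,  14]
  [  7, -19,  16]
  [ -5,   0,   0]

AᵀBᵀ = 
  [  6, -12,  -8]
  [-13,   6,   9]
  [-19,  -7,  -3]

The two matrices differ, so (AB)ᵀ ≠ AᵀBᵀ in general. The correct identity is (AB)ᵀ = BᵀAᵀ.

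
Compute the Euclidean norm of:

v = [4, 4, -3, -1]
6.481

||v||₂ = √((4)² + (4)² + (-3)² + (-1)²) = √42 = 6.481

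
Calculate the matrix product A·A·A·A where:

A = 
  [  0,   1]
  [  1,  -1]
A^4 = 
  [  2,  -3]
  [ -3,   5]

A² = A·A:
A²[1,1] = (0)(0) + (1)(1) = 1
A²[1,2] = (0)(1) + (1)(-1) = -1
A²[2,1] = (1)(0) + (-1)(1) = -1
A²[2,2] = (1)(1) + (-1)(-1) = 2
A² = 
  [  1,  -1]
  [ -1,   2]

A^3 = A^2·A:
A^3[1,1] = (1)(0) + (-1)(1) = -1
A^3[1,2] = (1)(1) + (-1)(-1) = 2
A^3[2,1] = (-1)(0) + (2)(1) = 2
A^3[2,2] = (-1)(1) + (2)(-1) = -3
A^3 = 
  [ -1,   2]
  [  2,  -3]

A^4 = A^3·A:
A^4[1,1] = (-1)(0) + (2)(1) = 2
A^4[1,2] = (-1)(1) + (2)(-1) = -3
A^4[2,1] = (2)(0) + (-3)(1) = -3
A^4[2,2] = (2)(1) + (-3)(-1) = 5
A^4 = 
  [  2,  -3]
  [ -3,   5]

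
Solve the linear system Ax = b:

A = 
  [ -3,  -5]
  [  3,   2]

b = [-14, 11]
Row reduce the augmented matrix [A|b]:
R2 → R2 + (1)·R1
REF = 
  [ -3,  -5, -14]
  [  0,  -3,  -3]

Back-substitution:
x₂ = (-3) / (-3) = 1
x₁ = (-14 - (-5)(1)) / (-3) = 3

x = [3, 1]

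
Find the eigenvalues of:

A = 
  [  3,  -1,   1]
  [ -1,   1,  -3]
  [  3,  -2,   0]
Characteristic polynomial: det(λI - A) = λ³ - 4λ² - 7λ + 10
Testing integer divisors of the constant term: p(1) = 0, so (λ - 1) is a factor:
p(λ) = (λ - 1)(λ² - 3λ - 10)
λ² - 3λ - 10 = (λ + 2)(λ - 5)

λ = 1, 5, -2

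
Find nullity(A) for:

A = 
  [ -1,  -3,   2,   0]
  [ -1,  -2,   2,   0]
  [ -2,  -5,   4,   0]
nullity(A) = 2

Row reduce:
R2 → R2 - (1)·R1
R3 → R3 - (2)·R1
R3 → R3 - (1)·R2
REF = 
  [ -1,  -3,   2,   0]
  [  0,   1,   0,   0]
  [  0,   0,   0,   0]
Pivot columns: 1, 2 → 2 pivots.
rank(A) = 2, so nullity(A) = 4 - 2 = 2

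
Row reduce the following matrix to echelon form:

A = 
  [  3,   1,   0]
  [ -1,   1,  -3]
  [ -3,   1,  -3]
Row operations:
R2 → R2 + (1/3)·R1
R3 → R3 + (1)·R1
R3 → R3 - (3/2)·R2

Resulting echelon form:
REF = 
  [  3,   1,   0]
  [  0, 4/3,  -3]
  [  0,   0, 3/2]

Rank = 3 (number of non-zero pivot rows).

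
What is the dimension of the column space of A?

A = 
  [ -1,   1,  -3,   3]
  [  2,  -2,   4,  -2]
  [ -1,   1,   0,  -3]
dim(Col(A)) = 2

Row reduce:
R2 → R2 + (2)·R1
R3 → R3 - (1)·R1
R3 → R3 + (3/2)·R2
REF = 
  [ -1,   1,  -3,   3]
  [  0,   0,  -2,   4]
  [  0,   0,   0,   0]
Pivot columns: 1, 3 → 2 pivots.
dim(Col(A)) = number of pivot columns = 2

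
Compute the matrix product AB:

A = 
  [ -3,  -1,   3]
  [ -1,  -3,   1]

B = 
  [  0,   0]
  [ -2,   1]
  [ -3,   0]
A is 2×3 and B is 3×2, so AB is 2×2. Each entry is (row of A)·(column of B):
AB[1,1] = (-3)(0) + (-1)(-2) + (3)(-3) = -7
AB[1,2] = (-3)(0) + (-1)(1) + (3)(0) = -1
AB[2,1] = (-1)(0) + (-3)(-2) + (1)(-3) = 3
AB[2,2] = (-1)(0) + (-3)(1) + (1)(0) = -3

AB = 
  [ -7,  -1]
  [  3,  -3]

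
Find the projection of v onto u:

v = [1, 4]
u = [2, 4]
v·u = (1)(2) + (4)(4) = 18
u·u = (2)² + (4)² = 20
proj_u(v) = (v·u / u·u) × u = (18/20) × u = (9/10) × u

proj_u(v) = [9/5, 18/5]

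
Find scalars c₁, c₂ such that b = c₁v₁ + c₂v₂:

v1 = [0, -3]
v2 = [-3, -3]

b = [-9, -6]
c1 = -1, c2 = 3

b = -1·v1 + 3·v2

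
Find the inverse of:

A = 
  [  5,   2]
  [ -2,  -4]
det(A) = (5)(-4) - (2)(-2) = -16
For a 2×2 matrix, A⁻¹ = (1/det(A)) · [[d, -b], [-c, a]]
    = (-1/16) · [[-4, -2], [2, 5]]

A⁻¹ = 
  [  1/4,   1/8]
  [ -1/8, -5/16]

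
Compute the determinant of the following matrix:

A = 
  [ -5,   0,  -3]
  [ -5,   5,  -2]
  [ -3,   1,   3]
Cofactor expansion along row 1:
det(A) = (-5)·((5)(3) - (-2)(1)) - (0)·((-5)(3) - (-2)(-3)) + (-3)·((-5)(1) - (5)(-3))
  = (-5)(17) - (0)(-21) + (-3)(10)
  = -115

det(A) = -115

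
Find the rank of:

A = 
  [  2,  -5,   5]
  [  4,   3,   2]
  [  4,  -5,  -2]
Row reduce:
R2 → R2 - (2)·R1
R3 → R3 - (2)·R1
R3 → R3 - (5/13)·R2
REF = 
  [      2,      -5,       5]
  [      0,      13,      -8]
  [      0,       0, -116/13]
Pivot columns: 1, 2, 3 → 3 pivots.

rank(A) = 3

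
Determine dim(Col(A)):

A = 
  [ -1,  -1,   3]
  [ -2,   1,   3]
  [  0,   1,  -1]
Row reduce:
R2 → R2 - (2)·R1
R3 → R3 - (1/3)·R2
REF = 
  [ -1,  -1,   3]
  [  0,   3,  -3]
  [  0,   0,   0]
Pivot columns: 1, 2 → 2 pivots.
dim(Col(A)) = number of pivot columns = 2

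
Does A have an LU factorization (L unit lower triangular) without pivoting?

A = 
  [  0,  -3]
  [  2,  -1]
No.
A[1,1] = 0 but A[2,1] = 2 ≠ 0. Any LU with L unit lower triangular has (LU)[1,1] = U[1,1] and (LU)[2,1] = L[2,1]·U[1,1]; matching A forces U[1,1] = 0, which then forces (LU)[2,1] = 0 ≠ 2. A row swap (pivoting) is required.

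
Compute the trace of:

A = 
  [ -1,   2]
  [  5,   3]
2

tr(A) = -1 + 3 = 2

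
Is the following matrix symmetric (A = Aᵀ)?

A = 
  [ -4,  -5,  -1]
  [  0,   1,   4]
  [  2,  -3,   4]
No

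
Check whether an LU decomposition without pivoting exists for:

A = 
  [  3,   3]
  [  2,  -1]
Yes.
A[1,1] = 3 ≠ 0, so Gaussian elimination proceeds without a row swap: multiplier ℓ₂₁ = (2)/(3) = 2/3, and U[2,2] = -1 - (2/3)(3) = -3.
L = 
  [  1,   0]
  [2/3,   1]
U = 
  [  3,   3]
  [  0,  -3]
Check row 2 of LU: [(2/3)(3), (2/3)(3) + (-3)] = [2, -1] = row 2 of A ✓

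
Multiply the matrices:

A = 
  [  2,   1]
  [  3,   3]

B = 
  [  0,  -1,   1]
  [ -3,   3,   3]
AB = 
  [ -3,   1,   5]
  [ -9,   6,  12]

A is 2×2 and B is 2×3, so AB is 2×3. Each entry is (row of A)·(column of B):
AB[1,1] = (2)(0) + (1)(-3) = -3
AB[1,2] = (2)(-1) + (1)(3) = 1
AB[1,3] = (2)(1) + (1)(3) = 5
AB[2,1] = (3)(0) + (3)(-3) = -9
AB[2,2] = (3)(-1) + (3)(3) = 6
AB[2,3] = (3)(1) + (3)(3) = 12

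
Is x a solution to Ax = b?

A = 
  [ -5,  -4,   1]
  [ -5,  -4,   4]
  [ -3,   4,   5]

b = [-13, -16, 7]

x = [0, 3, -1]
Yes

Ax = [-13, -16, 7] = b ✓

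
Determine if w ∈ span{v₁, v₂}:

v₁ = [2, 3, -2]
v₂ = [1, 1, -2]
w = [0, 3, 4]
No

Form the augmented matrix and row-reduce:
[v₁|v₂|w] = 
  [  2,   1,   0]
  [  3,   1,   3]
  [ -2,  -2,   4]
R2 → R2 - (3/2)·R1
R3 → R3 + (1)·R1
R3 → R3 - (2)·R2
REF = 
  [   2,    1,    0]
  [   0, -1/2,    3]
  [   0,    0,   -2]

Row 3 reads [0 0 | -2], i.e. 0 = -2, so the system is inconsistent and w ∉ span{v₁, v₂}.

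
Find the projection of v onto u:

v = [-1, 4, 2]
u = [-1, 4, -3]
proj_u(v) = [-11/26, 22/13, -33/26]

v·u = (-1)(-1) + (4)(4) + (2)(-3) = 11
u·u = (-1)² + (4)² + (-3)² = 26
proj_u(v) = (v·u / u·u) × u = (11/26) × u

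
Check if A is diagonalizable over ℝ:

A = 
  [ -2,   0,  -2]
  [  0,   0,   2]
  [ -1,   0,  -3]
Yes

Characteristic polynomial: det(λI - A) = λ³ + 5λ² + 4λ
The constant term is 0, so λ = 0 is a root: p(λ) = λ(λ² + 5λ + 4)
λ² + 5λ + 4 = (λ + 4)(λ + 1)
Eigenvalues: 0, -1, -4
λ=-4: alg. mult. = 1, geom. mult. = 3 - rank(A - (-4)I) = 3 - 2 = 1
λ=-1: alg. mult. = 1, geom. mult. = 3 - rank(A - (-1)I) = 3 - 2 = 1
λ=0: alg. mult. = 1, geom. mult. = 3 - rank(A - (0)I) = 3 - 2 = 1
Sum of geometric multiplicities equals n, so A has n independent eigenvectors.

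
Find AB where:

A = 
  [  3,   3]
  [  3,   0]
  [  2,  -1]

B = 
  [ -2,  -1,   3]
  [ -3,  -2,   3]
AB = 
  [-15,  -9,  18]
  [ -6,  -3,   9]
  [ -1,   0,   3]

A is 3×2 and B is 2×3, so AB is 3×3. Each entry is (row of A)·(column of B):
AB[1,1] = (3)(-2) + (3)(-3) = -15
AB[1,2] = (3)(-1) + (3)(-2) = -9
AB[1,3] = (3)(3) + (3)(3) = 18
AB[2,1] = (3)(-2) + (0)(-3) = -6
AB[2,2] = (3)(-1) + (0)(-2) = -3
AB[2,3] = (3)(3) + (0)(3) = 9
AB[3,1] = (2)(-2) + (-1)(-3) = -1
AB[3,2] = (2)(-1) + (-1)(-2) = 0
AB[3,3] = (2)(3) + (-1)(3) = 3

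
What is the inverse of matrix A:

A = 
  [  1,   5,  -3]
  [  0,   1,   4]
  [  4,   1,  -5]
det(A) = (1)·((1)(-5) - (4)(1)) - (5)·((0)(-5) - (4)(4)) + (-3)·((0)(1) - (1)(4))
  = (1)(-9) - (5)(-16) + (-3)(-4)
  = 83
det(A) = 83 ≠ 0, so A is invertible.

Cofactors Cᵢⱼ = (-1)ⁱ⁺ʲ·Mᵢⱼ:
C = 
  [ -9,  16,  -4]
  [ 22,   7,  19]
  [ 23,  -4,   1]

adj(A) = Cᵀ:
adj(A) = 
  [ -9,  22,  23]
  [ 16,   7,  -4]
  [ -4,  19,   1]

A⁻¹ = (1/83) · adj(A):
A⁻¹ = 
  [-9/83, 22/83, 23/83]
  [16/83,  7/83, -4/83]
  [-4/83, 19/83,  1/83]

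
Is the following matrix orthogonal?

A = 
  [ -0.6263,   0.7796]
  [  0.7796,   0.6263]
Yes

AᵀA = 
  [  1,   0]
  [  0,   1]
≈ I (equal to I up to the 4-dp rounding of the entries)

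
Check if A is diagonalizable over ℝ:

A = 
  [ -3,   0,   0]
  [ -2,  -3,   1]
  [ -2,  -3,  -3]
No

Characteristic polynomial: det(λI - A) = λ³ + 9λ² + 30λ + 36
Testing integer divisors of the constant term: p(-3) = 0, so (λ + 3) is a factor:
p(λ) = (λ + 3)(λ² + 6λ + 12)
λ² + 6λ + 12 = 0  ⇒  λ = (-6 ± √((6)² - 4·(12)))/2 = (-6 ± √(-12))/2
  = -3 + i√3,  -3 - i√3
Eigenvalues: -3, -3 + i√3, -3 - i√3  (≈ -3, -3 + 1.732i, -3 - 1.732i)
Has complex eigenvalues (not diagonalizable over ℝ).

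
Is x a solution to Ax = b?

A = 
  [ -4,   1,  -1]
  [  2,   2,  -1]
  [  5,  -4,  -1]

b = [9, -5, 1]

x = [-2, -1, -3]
No

Ax = [10, -3, -3] ≠ b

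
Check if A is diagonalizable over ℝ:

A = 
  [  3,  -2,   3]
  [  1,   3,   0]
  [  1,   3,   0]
Yes

Characteristic polynomial: det(λI - A) = λ³ - 6λ² + 8λ
The constant term is 0, so λ = 0 is a root: p(λ) = λ(λ² - 6λ + 8)
λ² - 6λ + 8 = (λ - 2)(λ - 4)
Eigenvalues: 0, 4, 2
λ=0: alg. mult. = 1, geom. mult. = 3 - rank(A - (0)I) = 3 - 2 = 1
λ=2: alg. mult. = 1, geom. mult. = 3 - rank(A - (2)I) = 3 - 2 = 1
λ=4: alg. mult. = 1, geom. mult. = 3 - rank(A - (4)I) = 3 - 2 = 1
Sum of geometric multiplicities equals n, so A has n independent eigenvectors.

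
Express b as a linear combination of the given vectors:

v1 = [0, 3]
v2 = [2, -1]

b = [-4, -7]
c1 = -3, c2 = -2

b = -3·v1 + -2·v2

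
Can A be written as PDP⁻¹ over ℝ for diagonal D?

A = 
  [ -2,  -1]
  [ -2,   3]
Yes

tr(A) = 1, det(A) = -8
Characteristic polynomial: λ² - tr(A)λ + det(A) = λ² - λ - 8
λ² - λ - 8 = 0  ⇒  λ = (1 ± √((-1)² - 4·(-8)))/2 = (1 ± √(33))/2
  = (1 + √33)/2,  (1 - √33)/2
Eigenvalues: (1 + √33)/2, (1 - √33)/2  (≈ 3.372, -2.372)
The two irrational eigenvalues are distinct (simple), so each has alg. mult. = geom. mult. = 1.
Sum of geometric multiplicities equals n, so A has n independent eigenvectors.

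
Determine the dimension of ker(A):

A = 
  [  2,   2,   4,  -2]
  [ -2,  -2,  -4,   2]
nullity(A) = 3

Row reduce:
R2 → R2 + (1)·R1
REF = 
  [  2,   2,   4,  -2]
  [  0,   0,   0,   0]
Pivot columns: 1 → 1 pivot.
rank(A) = 1, so nullity(A) = 4 - 1 = 3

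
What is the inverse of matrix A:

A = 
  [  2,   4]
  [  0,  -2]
det(A) = (2)(-2) - (4)(0) = -4
For a 2×2 matrix, A⁻¹ = (1/det(A)) · [[d, -b], [-c, a]]
    = (-1/4) · [[-2, -4], [0, 2]]

A⁻¹ = 
  [ 1/2,    1]
  [   0, -1/2]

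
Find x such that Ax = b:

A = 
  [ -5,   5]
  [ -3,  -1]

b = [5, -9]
x = [2, 3]

Row reduce the augmented matrix [A|b]:
R2 → R2 - (3/5)·R1
REF = 
  [ -5,   5,   5]
  [  0,  -4, -12]

Back-substitution:
x₂ = (-12) / (-4) = 3
x₁ = (5 - (5)(3)) / (-5) = 2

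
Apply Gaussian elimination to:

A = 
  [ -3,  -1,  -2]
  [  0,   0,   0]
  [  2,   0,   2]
Row operations:
R3 → R3 + (2/3)·R1
Swap R2 ↔ R3

Resulting echelon form:
REF = 
  [  -3,   -1,   -2]
  [   0, -2/3,  2/3]
  [   0,    0,    0]

Rank = 2 (number of non-zero pivot rows).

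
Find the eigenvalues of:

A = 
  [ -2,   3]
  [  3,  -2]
tr(A) = -4, det(A) = -5
Characteristic polynomial: λ² - tr(A)λ + det(A) = λ² + 4λ - 5
λ² + 4λ - 5 = (λ + 5)(λ - 1)

λ = 1, -5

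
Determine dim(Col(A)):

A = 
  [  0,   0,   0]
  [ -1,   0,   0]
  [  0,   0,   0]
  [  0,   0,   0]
Row reduce:
Swap R1 ↔ R2
REF = 
  [ -1,   0,   0]
  [  0,   0,   0]
  [  0,   0,   0]
  [  0,   0,   0]
Pivot columns: 1 → 1 pivot.
dim(Col(A)) = number of pivot columns = 1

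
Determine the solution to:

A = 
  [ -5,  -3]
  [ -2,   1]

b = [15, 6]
x = [-3, 0]

Row reduce the augmented matrix [A|b]:
R2 → R2 - (2/5)·R1
REF = 
  [  -5,   -3,   15]
  [   0, 11/5,    0]

Back-substitution:
x₂ = 0 / (11/5) = 0
x₁ = (15 - (-3)(0)) / (-5) = -3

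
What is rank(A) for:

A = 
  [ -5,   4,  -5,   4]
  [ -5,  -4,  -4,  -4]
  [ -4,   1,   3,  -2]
rank(A) = 3

Row reduce:
R2 → R2 - (1)·R1
R3 → R3 - (4/5)·R1
R3 → R3 - (11/40)·R2
REF = 
  [    -5,      4,     -5,      4]
  [     0,     -8,      1,     -8]
  [     0,      0, 269/40,     -3]
Pivot columns: 1, 2, 3 → 3 pivots.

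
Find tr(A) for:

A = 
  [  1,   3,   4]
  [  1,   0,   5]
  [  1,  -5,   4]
5

tr(A) = 1 + 0 + 4 = 5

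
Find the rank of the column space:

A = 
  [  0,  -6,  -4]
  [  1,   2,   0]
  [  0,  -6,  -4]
Row reduce:
Swap R1 ↔ R2
R3 → R3 - (1)·R2
REF = 
  [  1,   2,   0]
  [  0,  -6,  -4]
  [  0,   0,   0]
Pivot columns: 1, 2 → 2 pivots.
dim(Col(A)) = number of pivot columns = 2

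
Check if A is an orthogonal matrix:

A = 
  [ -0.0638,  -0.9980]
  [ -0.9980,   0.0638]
Yes

AᵀA = 
  [  1.0001,   0]
  [  0,   1.0001]
≈ I (equal to I up to the 4-dp rounding of the entries)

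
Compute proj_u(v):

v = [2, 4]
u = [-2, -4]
proj_u(v) = [2, 4]

v·u = (2)(-2) + (4)(-4) = -20
u·u = (-2)² + (-4)² = 20
proj_u(v) = (v·u / u·u) × u = (-20/20) × u = (-1) × u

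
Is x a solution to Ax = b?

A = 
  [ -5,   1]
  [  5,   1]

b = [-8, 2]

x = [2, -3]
No

Ax = [-13, 7] ≠ b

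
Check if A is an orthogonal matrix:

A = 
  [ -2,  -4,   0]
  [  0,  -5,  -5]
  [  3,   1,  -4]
No

AᵀA = 
  [ 13,  11, -12]
  [ 11,  42,  21]
  [-12,  21,  41]
≠ I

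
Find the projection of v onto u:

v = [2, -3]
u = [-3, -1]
v·u = (2)(-3) + (-3)(-1) = -3
u·u = (-3)² + (-1)² = 10
proj_u(v) = (v·u / u·u) × u = (-3/10) × u

proj_u(v) = [9/10, 3/10]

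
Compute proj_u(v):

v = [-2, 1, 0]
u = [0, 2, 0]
v·u = (-2)(0) + (1)(2) + (0)(0) = 2
u·u = (0)² + (2)² + (0)² = 4
proj_u(v) = (v·u / u·u) × u = (2/4) × u = (1/2) × u

proj_u(v) = [0, 1, 0]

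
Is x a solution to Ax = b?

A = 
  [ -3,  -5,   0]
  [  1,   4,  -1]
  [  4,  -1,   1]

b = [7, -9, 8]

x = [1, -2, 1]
No

Ax = [7, -8, 7] ≠ b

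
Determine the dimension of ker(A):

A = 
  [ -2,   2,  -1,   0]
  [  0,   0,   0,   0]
nullity(A) = 3

Row reduce:
(no row operations needed)
REF = 
  [ -2,   2,  -1,   0]
  [  0,   0,   0,   0]
Pivot columns: 1 → 1 pivot.
rank(A) = 1, so nullity(A) = 4 - 1 = 3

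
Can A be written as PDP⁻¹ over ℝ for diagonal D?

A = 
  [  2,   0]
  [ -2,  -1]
Yes

tr(A) = 1, det(A) = -2
Characteristic polynomial: λ² - tr(A)λ + det(A) = λ² - λ - 2
λ² - λ - 2 = (λ + 1)(λ - 2)
Eigenvalues: 2, -1
λ=-1: alg. mult. = 1, geom. mult. = 2 - rank(A - (-1)I) = 2 - 1 = 1
λ=2: alg. mult. = 1, geom. mult. = 2 - rank(A - (2)I) = 2 - 1 = 1
Sum of geometric multiplicities equals n, so A has n independent eigenvectors.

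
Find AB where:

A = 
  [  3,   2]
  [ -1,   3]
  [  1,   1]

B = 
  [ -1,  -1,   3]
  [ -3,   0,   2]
AB = 
  [ -9,  -3,  13]
  [ -8,   1,   3]
  [ -4,  -1,   5]

A is 3×2 and B is 2×3, so AB is 3×3. Each entry is (row of A)·(column of B):
AB[1,1] = (3)(-1) + (2)(-3) = -9
AB[1,2] = (3)(-1) + (2)(0) = -3
AB[1,3] = (3)(3) + (2)(2) = 13
AB[2,1] = (-1)(-1) + (3)(-3) = -8
AB[2,2] = (-1)(-1) + (3)(0) = 1
AB[2,3] = (-1)(3) + (3)(2) = 3
AB[3,1] = (1)(-1) + (1)(-3) = -4
AB[3,2] = (1)(-1) + (1)(0) = -1
AB[3,3] = (1)(3) + (1)(2) = 5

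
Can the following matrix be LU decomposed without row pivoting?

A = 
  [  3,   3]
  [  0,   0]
Yes.
A[1,1] = 3 ≠ 0, so Gaussian elimination proceeds without a row swap: multiplier ℓ₂₁ = (0)/(3) = 0, and U[2,2] = 0 - (0)(3) = 0.
L = 
  [  1,   0]
  [  0,   1]
U = 
  [  3,   3]
  [  0,   0]
Check row 2 of LU: [(0)(3), (0)(3) + 0] = [0, 0] = row 2 of A ✓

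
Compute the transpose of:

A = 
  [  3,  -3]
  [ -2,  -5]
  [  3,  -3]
Aᵀ = 
  [  3,  -2,   3]
  [ -3,  -5,  -3]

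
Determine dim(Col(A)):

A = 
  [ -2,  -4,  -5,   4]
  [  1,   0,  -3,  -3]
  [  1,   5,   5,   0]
dim(Col(A)) = 3

Row reduce:
R2 → R2 + (1/2)·R1
R3 → R3 + (1/2)·R1
R3 → R3 + (3/2)·R2
REF = 
  [   -2,    -4,    -5,     4]
  [    0,    -2, -11/2,    -1]
  [    0,     0, -23/4,   1/2]
Pivot columns: 1, 2, 3 → 3 pivots.
dim(Col(A)) = number of pivot columns = 3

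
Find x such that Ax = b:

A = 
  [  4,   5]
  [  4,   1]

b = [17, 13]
x = [3, 1]

Row reduce the augmented matrix [A|b]:
R2 → R2 - (1)·R1
REF = 
  [  4,   5,  17]
  [  0,  -4,  -4]

Back-substitution:
x₂ = (-4) / (-4) = 1
x₁ = (17 - (5)(1)) / 4 = 3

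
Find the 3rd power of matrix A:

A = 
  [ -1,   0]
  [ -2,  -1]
A² = A·A:
A²[1,1] = (-1)(-1) + (0)(-2) = 1
A²[1,2] = (-1)(0) + (0)(-1) = 0
A²[2,1] = (-2)(-1) + (-1)(-2) = 4
A²[2,2] = (-2)(0) + (-1)(-1) = 1
A² = 
  [  1,   0]
  [  4,   1]

A^3 = A^2·A:
A^3[1,1] = (1)(-1) + (0)(-2) = -1
A^3[1,2] = (1)(0) + (0)(-1) = 0
A^3[2,1] = (4)(-1) + (1)(-2) = -6
A^3[2,2] = (4)(0) + (1)(-1) = -1
A^3 = 
  [ -1,   0]
  [ -6,  -1]

Therefore
A^3 = 
  [ -1,   0]
  [ -6,  -1]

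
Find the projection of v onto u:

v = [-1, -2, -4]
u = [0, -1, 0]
v·u = (-1)(0) + (-2)(-1) + (-4)(0) = 2
u·u = (0)² + (-1)² + (0)² = 1
proj_u(v) = (v·u / u·u) × u = (2/1) × u = (2) × u

proj_u(v) = [0, -2, 0]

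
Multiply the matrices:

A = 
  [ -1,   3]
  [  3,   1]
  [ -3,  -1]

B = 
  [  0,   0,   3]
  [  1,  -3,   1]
AB = 
  [  3,  -9,   0]
  [  1,  -3,  10]
  [ -1,   3, -10]

A is 3×2 and B is 2×3, so AB is 3×3. Each entry is (row of A)·(column of B):
AB[1,1] = (-1)(0) + (3)(1) = 3
AB[1,2] = (-1)(0) + (3)(-3) = -9
AB[1,3] = (-1)(3) + (3)(1) = 0
AB[2,1] = (3)(0) + (1)(1) = 1
AB[2,2] = (3)(0) + (1)(-3) = -3
AB[2,3] = (3)(3) + (1)(1) = 10
AB[3,1] = (-3)(0) + (-1)(1) = -1
AB[3,2] = (-3)(0) + (-1)(-3) = 3
AB[3,3] = (-3)(3) + (-1)(1) = -10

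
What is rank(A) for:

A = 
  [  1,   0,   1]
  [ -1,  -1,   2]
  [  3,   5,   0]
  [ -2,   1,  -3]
rank(A) = 3

Row reduce:
R2 → R2 + (1)·R1
R3 → R3 - (3)·R1
R4 → R4 + (2)·R1
R3 → R3 + (5)·R2
R4 → R4 + (1)·R2
R4 → R4 - (1/6)·R3
REF = 
  [  1,   0,   1]
  [  0,  -1,   3]
  [  0,   0,  12]
  [  0,   0,   0]
Pivot columns: 1, 2, 3 → 3 pivots.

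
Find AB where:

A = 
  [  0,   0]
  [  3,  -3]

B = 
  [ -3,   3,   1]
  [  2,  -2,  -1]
A is 2×2 and B is 2×3, so AB is 2×3. Each entry is (row of A)·(column of B):
AB[1,1] = (0)(-3) + (0)(2) = 0
AB[1,2] = (0)(3) + (0)(-2) = 0
AB[1,3] = (0)(1) + (0)(-1) = 0
AB[2,1] = (3)(-3) + (-3)(2) = -15
AB[2,2] = (3)(3) + (-3)(-2) = 15
AB[2,3] = (3)(1) + (-3)(-1) = 6

AB = 
  [  0,   0,   0]
  [-15,  15,   6]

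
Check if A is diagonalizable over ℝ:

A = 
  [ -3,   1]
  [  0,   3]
Yes

tr(A) = 0, det(A) = -9
Characteristic polynomial: λ² - tr(A)λ + det(A) = λ² - 9
λ² - 9 = (λ + 3)(λ - 3)
Eigenvalues: 3, -3
λ=-3: alg. mult. = 1, geom. mult. = 2 - rank(A - (-3)I) = 2 - 1 = 1
λ=3: alg. mult. = 1, geom. mult. = 2 - rank(A - (3)I) = 2 - 1 = 1
Sum of geometric multiplicities equals n, so A has n independent eigenvectors.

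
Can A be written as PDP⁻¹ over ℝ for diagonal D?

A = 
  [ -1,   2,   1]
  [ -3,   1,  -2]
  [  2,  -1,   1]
No

Characteristic polynomial: det(λI - A) = λ³ - λ² + λ
The constant term is 0, so λ = 0 is a root: p(λ) = λ(λ² - λ + 1)
λ² - λ + 1 = 0  ⇒  λ = (1 ± √((-1)² - 4·(1)))/2 = (1 ± √(-3))/2
  = (1 + i√3)/2,  (1 - i√3)/2
Eigenvalues: 0, (1 + i√3)/2, (1 - i√3)/2  (≈ 0, 0.5 + 0.866i, 0.5 - 0.866i)
Has complex eigenvalues (not diagonalizable over ℝ).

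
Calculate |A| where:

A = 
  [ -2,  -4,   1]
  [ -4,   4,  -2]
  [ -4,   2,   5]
Cofactor expansion along row 1:
det(A) = (-2)·((4)(5) - (-2)(2)) - (-4)·((-4)(5) - (-2)(-4)) + (1)·((-4)(2) - (4)(-4))
  = (-2)(24) - (-4)(-28) + (1)(8)
  = -152

det(A) = -152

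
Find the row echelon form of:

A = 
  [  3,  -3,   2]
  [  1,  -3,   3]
Row operations:
R2 → R2 - (1/3)·R1

Resulting echelon form:
REF = 
  [  3,  -3,   2]
  [  0,  -2, 7/3]

Rank = 2 (number of non-zero pivot rows).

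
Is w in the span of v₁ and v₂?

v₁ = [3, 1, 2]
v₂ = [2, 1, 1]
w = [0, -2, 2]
Yes

Form the augmented matrix and row-reduce:
[v₁|v₂|w] = 
  [  3,   2,   0]
  [  1,   1,  -2]
  [  2,   1,   2]
R2 → R2 - (1/3)·R1
R3 → R3 - (2/3)·R1
R3 → R3 + (1)·R2
REF = 
  [  3,   2,   0]
  [  0, 1/3,  -2]
  [  0,   0,   0]

No row of the form [0 0 | nonzero], so the system is consistent. Back-substitution gives c₁ = 4, c₂ = -6: w = (4)·v₁ + (-6)·v₂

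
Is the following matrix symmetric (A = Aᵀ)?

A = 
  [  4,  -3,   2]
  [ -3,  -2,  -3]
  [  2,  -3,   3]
Yes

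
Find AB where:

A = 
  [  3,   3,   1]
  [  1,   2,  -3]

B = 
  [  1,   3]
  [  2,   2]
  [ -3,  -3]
AB = 
  [  6,  12]
  [ 14,  16]

A is 2×3 and B is 3×2, so AB is 2×2. Each entry is (row of A)·(column of B):
AB[1,1] = (3)(1) + (3)(2) + (1)(-3) = 6
AB[1,2] = (3)(3) + (3)(2) + (1)(-3) = 12
AB[2,1] = (1)(1) + (2)(2) + (-3)(-3) = 14
AB[2,2] = (1)(3) + (2)(2) + (-3)(-3) = 16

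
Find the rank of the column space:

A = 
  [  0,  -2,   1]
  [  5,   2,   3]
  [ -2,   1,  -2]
Row reduce:
Swap R1 ↔ R2
R3 → R3 + (2/5)·R1
R3 → R3 + (9/10)·R2
REF = 
  [   5,    2,    3]
  [   0,   -2,    1]
  [   0,    0, 1/10]
Pivot columns: 1, 2, 3 → 3 pivots.
dim(Col(A)) = number of pivot columns = 3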